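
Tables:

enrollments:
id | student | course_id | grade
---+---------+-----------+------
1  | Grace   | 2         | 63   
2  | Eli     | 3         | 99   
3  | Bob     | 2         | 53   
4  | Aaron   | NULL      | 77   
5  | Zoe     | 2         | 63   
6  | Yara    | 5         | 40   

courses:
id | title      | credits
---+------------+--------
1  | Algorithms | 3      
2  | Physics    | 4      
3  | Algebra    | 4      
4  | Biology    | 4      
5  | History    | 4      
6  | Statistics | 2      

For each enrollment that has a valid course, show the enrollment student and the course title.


INNER JOIN keeps only enrollments rows whose course_id matches an id in courses. Walk through each enrollment:
  - enrollment 1 (Grace): course_id=2 -> matches Physics
  - enrollment 2 (Eli): course_id=3 -> matches Algebra
  - enrollment 3 (Bob): course_id=2 -> matches Physics
  - enrollment 4 (Aaron): course_id=NULL, no match -> dropped
  - enrollment 5 (Zoe): course_id=2 -> matches Physics
  - enrollment 6 (Yara): course_id=5 -> matches History
So 1 of 6 rows is dropped.

SQL:
SELECT a.student, b.title AS course
FROM enrollments a
INNER JOIN courses b ON a.course_id = b.id

Result:
student | course 
--------+--------
Grace   | Physics
Eli     | Algebra
Bob     | Physics
Zoe     | Physics
Yara    | History


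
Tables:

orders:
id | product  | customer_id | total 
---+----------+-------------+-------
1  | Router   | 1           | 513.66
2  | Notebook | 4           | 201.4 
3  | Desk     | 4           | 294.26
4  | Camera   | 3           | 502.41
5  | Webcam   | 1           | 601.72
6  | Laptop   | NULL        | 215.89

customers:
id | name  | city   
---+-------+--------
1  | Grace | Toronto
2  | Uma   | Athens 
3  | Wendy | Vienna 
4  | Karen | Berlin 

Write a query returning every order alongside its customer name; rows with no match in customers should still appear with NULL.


LEFT JOIN keeps every row from orders (the left table); where customer_id has no match in customers, the customer columns become NULL. Walk through each order:
  - order 1 (Router): customer_id=1 -> matches Grace
  - order 2 (Notebook): customer_id=4 -> matches Karen
  - order 3 (Desk): customer_id=4 -> matches Karen
  - order 4 (Camera): customer_id=3 -> matches Wendy
  - order 5 (Webcam): customer_id=1 -> matches Grace
  - order 6 (Laptop): customer_id=NULL, no match -> kept with NULL
All 6 rows appear; 1 has NULL customer.

SQL:
SELECT a.product, b.name AS customer
FROM orders a
LEFT JOIN customers b ON a.customer_id = b.id

Result:
product  | customer
---------+---------
Router   | Grace   
Notebook | Karen   
Desk     | Karen   
Camera   | Wendy   
Webcam   | Grace   
Laptop   | NULL    


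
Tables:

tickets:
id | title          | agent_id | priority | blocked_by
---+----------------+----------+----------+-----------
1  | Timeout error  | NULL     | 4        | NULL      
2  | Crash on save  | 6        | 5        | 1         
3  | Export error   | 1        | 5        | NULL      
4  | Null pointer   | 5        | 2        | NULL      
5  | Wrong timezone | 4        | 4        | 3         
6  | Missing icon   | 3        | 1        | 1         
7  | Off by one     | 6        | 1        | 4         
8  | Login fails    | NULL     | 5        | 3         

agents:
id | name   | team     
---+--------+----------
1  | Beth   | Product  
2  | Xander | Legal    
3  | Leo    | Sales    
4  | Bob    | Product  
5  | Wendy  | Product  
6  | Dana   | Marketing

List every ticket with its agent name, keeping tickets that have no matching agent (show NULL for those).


LEFT JOIN keeps every row from tickets (the left table); where agent_id has no match in agents, the agent columns become NULL. Walk through each ticket:
  - ticket 1 (Timeout error): agent_id=NULL, no match -> kept with NULL
  - ticket 2 (Crash on save): agent_id=6 -> matches Dana
  - ticket 3 (Export error): agent_id=1 -> matches Beth
  - ticket 4 (Null pointer): agent_id=5 -> matches Wendy
  - ticket 5 (Wrong timezone): agent_id=4 -> matches Bob
  - ticket 6 (Missing icon): agent_id=3 -> matches Leo
  - ticket 7 (Off by one): agent_id=6 -> matches Dana
  - ticket 8 (Login fails): agent_id=NULL, no match -> kept with NULL
All 8 rows appear; 2 have NULL agent.

SQL:
SELECT a.title, b.name AS agent
FROM tickets a
LEFT JOIN agents b ON a.agent_id = b.id

Result:
title          | agent
---------------+------
Timeout error  | NULL 
Crash on save  | Dana 
Export error   | Beth 
Null pointer   | Wendy
Wrong timezone | Bob  
Missing icon   | Leo  
Off by one     | Dana 
Login fails    | NULL 


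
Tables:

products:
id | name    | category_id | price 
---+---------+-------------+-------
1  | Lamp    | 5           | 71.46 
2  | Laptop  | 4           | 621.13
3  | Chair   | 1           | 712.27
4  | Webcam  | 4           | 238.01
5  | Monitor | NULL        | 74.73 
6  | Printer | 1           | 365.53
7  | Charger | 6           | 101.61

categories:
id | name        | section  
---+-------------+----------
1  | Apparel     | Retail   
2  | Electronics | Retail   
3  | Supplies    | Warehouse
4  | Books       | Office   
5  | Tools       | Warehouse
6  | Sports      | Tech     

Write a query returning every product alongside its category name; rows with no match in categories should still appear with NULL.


LEFT JOIN keeps every row from products (the left table); where category_id has no match in categories, the category columns become NULL. Walk through each product:
  - product 1 (Lamp): category_id=5 -> matches Tools
  - product 2 (Laptop): category_id=4 -> matches Books
  - product 3 (Chair): category_id=1 -> matches Apparel
  - product 4 (Webcam): category_id=4 -> matches Books
  - product 5 (Monitor): category_id=NULL, no match -> kept with NULL
  - product 6 (Printer): category_id=1 -> matches Apparel
  - product 7 (Charger): category_id=6 -> matches Sports
All 7 rows appear; 1 has NULL category.

SQL:
SELECT a.name, b.name AS category
FROM products a
LEFT JOIN categories b ON a.category_id = b.id

Result:
name    | category
--------+---------
Lamp    | Tools   
Laptop  | Books   
Chair   | Apparel 
Webcam  | Books   
Monitor | NULL    
Printer | Apparel 
Charger | Sports  


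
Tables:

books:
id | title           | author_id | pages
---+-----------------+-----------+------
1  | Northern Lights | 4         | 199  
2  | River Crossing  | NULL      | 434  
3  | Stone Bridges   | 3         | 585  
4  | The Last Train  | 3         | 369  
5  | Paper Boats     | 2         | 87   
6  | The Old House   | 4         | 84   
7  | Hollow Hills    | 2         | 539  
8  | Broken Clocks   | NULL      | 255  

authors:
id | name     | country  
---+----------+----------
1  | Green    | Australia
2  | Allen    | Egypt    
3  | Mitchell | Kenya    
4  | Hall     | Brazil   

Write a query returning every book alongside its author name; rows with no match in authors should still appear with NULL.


LEFT JOIN keeps every row from books (the left table); where author_id has no match in authors, the author columns become NULL. Walk through each book:
  - book 1 (Northern Lights): author_id=4 -> matches Hall
  - book 2 (River Crossing): author_id=NULL, no match -> kept with NULL
  - book 3 (Stone Bridges): author_id=3 -> matches Mitchell
  - book 4 (The Last Train): author_id=3 -> matches Mitchell
  - book 5 (Paper Boats): author_id=2 -> matches Allen
  - book 6 (The Old House): author_id=4 -> matches Hall
  - book 7 (Hollow Hills): author_id=2 -> matches Allen
  - book 8 (Broken Clocks): author_id=NULL, no match -> kept with NULL
All 8 rows appear; 2 have NULL author.

SQL:
SELECT a.title, b.name AS author
FROM books a
LEFT JOIN authors b ON a.author_id = b.id

Result:
title           | author  
----------------+---------
Northern Lights | Hall    
River Crossing  | NULL    
Stone Bridges   | Mitchell
The Last Train  | Mitchell
Paper Boats     | Allen   
The Old House   | Hall    
Hollow Hills    | Allen   
Broken Clocks   | NULL    


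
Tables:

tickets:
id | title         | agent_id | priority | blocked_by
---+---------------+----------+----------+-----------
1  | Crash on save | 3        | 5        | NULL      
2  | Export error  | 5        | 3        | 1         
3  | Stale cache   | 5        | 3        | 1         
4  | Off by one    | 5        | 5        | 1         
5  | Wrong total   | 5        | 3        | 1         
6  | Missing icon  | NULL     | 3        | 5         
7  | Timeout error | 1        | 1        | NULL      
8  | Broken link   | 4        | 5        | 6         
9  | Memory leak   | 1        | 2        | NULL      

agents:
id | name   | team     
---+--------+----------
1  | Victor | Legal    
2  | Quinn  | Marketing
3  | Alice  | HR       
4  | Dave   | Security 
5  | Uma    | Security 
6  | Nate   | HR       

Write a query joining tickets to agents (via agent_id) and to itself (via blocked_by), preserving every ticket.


Two LEFT JOINs from the same base table tickets: one to agents via agent_id, one to tickets itself via blocked_by. Both are LEFT so every ticket is preserved.
Match against agents:
  - ticket 1 (Crash on save): agent_id=3 -> matches Alice
  - ticket 2 (Export error): agent_id=5 -> matches Uma
  - ticket 3 (Stale cache): agent_id=5 -> matches Uma
  - ticket 4 (Off by one): agent_id=5 -> matches Uma
  - ticket 5 (Wrong total): agent_id=5 -> matches Uma
  - ticket 6 (Missing icon): agent_id=NULL, no match -> kept with NULL
  - ticket 7 (Timeout error): agent_id=1 -> matches Victor
  - ticket 8 (Broken link): agent_id=4 -> matches Dave
  - ticket 9 (Memory leak): agent_id=1 -> matches Victor
Match against tickets (self):
  - ticket 1 (Crash on save): blocked_by=NULL -> NULL
  - ticket 2 (Export error): blocked_by=1 -> Crash on save
  - ticket 3 (Stale cache): blocked_by=1 -> Crash on save
  - ticket 4 (Off by one): blocked_by=1 -> Crash on save
  - ticket 5 (Wrong total): blocked_by=1 -> Crash on save
  - ticket 6 (Missing icon): blocked_by=5 -> Wrong total
  - ticket 7 (Timeout error): blocked_by=NULL -> NULL
  - ticket 8 (Broken link): blocked_by=6 -> Missing icon
  - ticket 9 (Memory leak): blocked_by=NULL -> NULL

SQL:
SELECT a.title, b.name AS agent, c.title AS blocked_by
FROM tickets a
LEFT JOIN agents b ON a.agent_id = b.id
LEFT JOIN tickets c ON a.blocked_by = c.id

Result:
title         | agent  | blocked_by   
--------------+--------+--------------
Crash on save | Alice  | NULL         
Export error  | Uma    | Crash on save
Stale cache   | Uma    | Crash on save
Off by one    | Uma    | Crash on save
Wrong total   | Uma    | Crash on save
Missing icon  | NULL   | Wrong total  
Timeout error | Victor | NULL         
Broken link   | Dave   | Missing icon 
Memory leak   | Victor | NULL         


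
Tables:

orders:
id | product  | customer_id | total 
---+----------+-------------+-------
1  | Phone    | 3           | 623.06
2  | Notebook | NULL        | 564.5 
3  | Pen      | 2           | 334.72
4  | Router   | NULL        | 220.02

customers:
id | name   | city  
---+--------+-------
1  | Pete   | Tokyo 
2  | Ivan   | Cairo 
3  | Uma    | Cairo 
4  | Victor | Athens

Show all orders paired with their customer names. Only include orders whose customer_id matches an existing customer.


INNER JOIN keeps only orders rows whose customer_id matches an id in customers. Walk through each order:
  - order 1 (Phone): customer_id=3 -> matches Uma
  - order 2 (Notebook): customer_id=NULL, no match -> dropped
  - order 3 (Pen): customer_id=2 -> matches Ivan
  - order 4 (Router): customer_id=NULL, no match -> dropped
So 2 of 4 rows are dropped.

SQL:
SELECT a.product, b.name AS customer
FROM orders a
INNER JOIN customers b ON a.customer_id = b.id

Result:
product | customer
--------+---------
Phone   | Uma     
Pen     | Ivan    


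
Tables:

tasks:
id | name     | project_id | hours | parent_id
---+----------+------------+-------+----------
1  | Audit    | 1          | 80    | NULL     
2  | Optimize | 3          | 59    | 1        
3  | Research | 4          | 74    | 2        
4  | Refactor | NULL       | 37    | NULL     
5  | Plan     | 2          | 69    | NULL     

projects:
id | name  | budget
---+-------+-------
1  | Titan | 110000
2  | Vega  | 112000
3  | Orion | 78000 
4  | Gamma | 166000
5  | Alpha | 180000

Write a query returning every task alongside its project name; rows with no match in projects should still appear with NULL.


LEFT JOIN keeps every row from tasks (the left table); where project_id has no match in projects, the project columns become NULL. Walk through each task:
  - task 1 (Audit): project_id=1 -> matches Titan
  - task 2 (Optimize): project_id=3 -> matches Orion
  - task 3 (Research): project_id=4 -> matches Gamma
  - task 4 (Refactor): project_id=NULL, no match -> kept with NULL
  - task 5 (Plan): project_id=2 -> matches Vega
All 5 rows appear; 1 has NULL project.

SQL:
SELECT a.name, b.name AS project
FROM tasks a
LEFT JOIN projects b ON a.project_id = b.id

Result:
name     | project
---------+--------
Audit    | Titan  
Optimize | Orion  
Research | Gamma  
Refactor | NULL   
Plan     | Vega   


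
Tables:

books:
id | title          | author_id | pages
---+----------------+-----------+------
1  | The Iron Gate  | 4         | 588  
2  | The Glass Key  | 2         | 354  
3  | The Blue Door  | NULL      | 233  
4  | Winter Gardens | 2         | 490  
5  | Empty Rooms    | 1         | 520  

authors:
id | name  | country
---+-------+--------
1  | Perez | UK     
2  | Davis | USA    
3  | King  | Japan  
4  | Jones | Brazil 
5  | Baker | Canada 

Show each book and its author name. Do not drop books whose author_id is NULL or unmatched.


LEFT JOIN keeps every row from books (the left table); where author_id has no match in authors, the author columns become NULL. Walk through each book:
  - book 1 (The Iron Gate): author_id=4 -> matches Jones
  - book 2 (The Glass Key): author_id=2 -> matches Davis
  - book 3 (The Blue Door): author_id=NULL, no match -> kept with NULL
  - book 4 (Winter Gardens): author_id=2 -> matches Davis
  - book 5 (Empty Rooms): author_id=1 -> matches Perez
All 5 rows appear; 1 has NULL author.

SQL:
SELECT a.title, b.name AS author
FROM books a
LEFT JOIN authors b ON a.author_id = b.id

Result:
title          | author
---------------+-------
The Iron Gate  | Jones 
The Glass Key  | Davis 
The Blue Door  | NULL  
Winter Gardens | Davis 
Empty Rooms    | Perez 


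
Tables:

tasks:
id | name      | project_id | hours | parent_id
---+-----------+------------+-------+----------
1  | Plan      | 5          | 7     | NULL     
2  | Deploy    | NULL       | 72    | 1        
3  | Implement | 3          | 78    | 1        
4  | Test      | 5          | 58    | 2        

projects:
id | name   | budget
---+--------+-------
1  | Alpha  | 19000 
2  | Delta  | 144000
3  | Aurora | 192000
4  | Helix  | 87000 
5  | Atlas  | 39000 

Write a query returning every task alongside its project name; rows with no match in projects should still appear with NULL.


LEFT JOIN keeps every row from tasks (the left table); where project_id has no match in projects, the project columns become NULL. Walk through each task:
  - task 1 (Plan): project_id=5 -> matches Atlas
  - task 2 (Deploy): project_id=NULL, no match -> kept with NULL
  - task 3 (Implement): project_id=3 -> matches Aurora
  - task 4 (Test): project_id=5 -> matches Atlas
All 4 rows appear; 1 has NULL project.

SQL:
SELECT a.name, b.name AS project
FROM tasks a
LEFT JOIN projects b ON a.project_id = b.id

Result:
name      | project
----------+--------
Plan      | Atlas  
Deploy    | NULL   
Implement | Aurora 
Test      | Atlas  


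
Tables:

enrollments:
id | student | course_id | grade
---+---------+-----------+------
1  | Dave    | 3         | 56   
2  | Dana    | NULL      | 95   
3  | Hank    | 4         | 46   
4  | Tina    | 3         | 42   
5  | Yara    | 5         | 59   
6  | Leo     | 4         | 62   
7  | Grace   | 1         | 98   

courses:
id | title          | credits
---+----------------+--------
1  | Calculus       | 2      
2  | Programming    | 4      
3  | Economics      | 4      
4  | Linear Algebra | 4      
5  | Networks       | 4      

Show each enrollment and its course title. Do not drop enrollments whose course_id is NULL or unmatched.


LEFT JOIN keeps every row from enrollments (the left table); where course_id has no match in courses, the course columns become NULL. Walk through each enrollment:
  - enrollment 1 (Dave): course_id=3 -> matches Economics
  - enrollment 2 (Dana): course_id=NULL, no match -> kept with NULL
  - enrollment 3 (Hank): course_id=4 -> matches Linear Algebra
  - enrollment 4 (Tina): course_id=3 -> matches Economics
  - enrollment 5 (Yara): course_id=5 -> matches Networks
  - enrollment 6 (Leo): course_id=4 -> matches Linear Algebra
  - enrollment 7 (Grace): course_id=1 -> matches Calculus
All 7 rows appear; 1 has NULL course.

SQL:
SELECT a.student, b.title AS course
FROM enrollments a
LEFT JOIN courses b ON a.course_id = b.id

Result:
student | course        
--------+---------------
Dave    | Economics     
Dana    | NULL          
Hank    | Linear Algebra
Tina    | Economics     
Yara    | Networks      
Leo     | Linear Algebra
Grace   | Calculus      


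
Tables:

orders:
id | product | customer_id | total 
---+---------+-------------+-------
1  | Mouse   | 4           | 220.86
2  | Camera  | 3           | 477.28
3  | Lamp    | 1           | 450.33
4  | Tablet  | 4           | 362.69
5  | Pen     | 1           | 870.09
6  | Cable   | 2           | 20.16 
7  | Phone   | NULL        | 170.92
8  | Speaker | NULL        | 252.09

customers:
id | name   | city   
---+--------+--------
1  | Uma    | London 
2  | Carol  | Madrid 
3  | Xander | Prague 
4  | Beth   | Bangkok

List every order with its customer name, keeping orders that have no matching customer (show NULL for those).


LEFT JOIN keeps every row from orders (the left table); where customer_id has no match in customers, the customer columns become NULL. Walk through each order:
  - order 1 (Mouse): customer_id=4 -> matches Beth
  - order 2 (Camera): customer_id=3 -> matches Xander
  - order 3 (Lamp): customer_id=1 -> matches Uma
  - order 4 (Tablet): customer_id=4 -> matches Beth
  - order 5 (Pen): customer_id=1 -> matches Uma
  - order 6 (Cable): customer_id=2 -> matches Carol
  - order 7 (Phone): customer_id=NULL, no match -> kept with NULL
  - order 8 (Speaker): customer_id=NULL, no match -> kept with NULL
All 8 rows appear; 2 have NULL customer.

SQL:
SELECT a.product, b.name AS customer
FROM orders a
LEFT JOIN customers b ON a.customer_id = b.id

Result:
product | customer
--------+---------
Mouse   | Beth    
Camera  | Xander  
Lamp    | Uma     
Tablet  | Beth    
Pen     | Uma     
Cable   | Carol   
Phone   | NULL    
Speaker | NULL    


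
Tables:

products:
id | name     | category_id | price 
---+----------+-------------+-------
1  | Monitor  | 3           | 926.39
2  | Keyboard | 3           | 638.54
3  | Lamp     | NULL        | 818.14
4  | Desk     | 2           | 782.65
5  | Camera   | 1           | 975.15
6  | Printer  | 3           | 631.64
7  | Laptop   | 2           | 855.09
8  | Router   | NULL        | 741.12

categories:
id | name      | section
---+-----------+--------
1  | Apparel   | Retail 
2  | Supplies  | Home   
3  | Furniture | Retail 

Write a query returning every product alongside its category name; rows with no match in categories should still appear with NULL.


LEFT JOIN keeps every row from products (the left table); where category_id has no match in categories, the category columns become NULL. Walk through each product:
  - product 1 (Monitor): category_id=3 -> matches Furniture
  - product 2 (Keyboard): category_id=3 -> matches Furniture
  - product 3 (Lamp): category_id=NULL, no match -> kept with NULL
  - product 4 (Desk): category_id=2 -> matches Supplies
  - product 5 (Camera): category_id=1 -> matches Apparel
  - product 6 (Printer): category_id=3 -> matches Furniture
  - product 7 (Laptop): category_id=2 -> matches Supplies
  - product 8 (Router): category_id=NULL, no match -> kept with NULL
All 8 rows appear; 2 have NULL category.

SQL:
SELECT a.name, b.name AS category
FROM products a
LEFT JOIN categories b ON a.category_id = b.id

Result:
name     | category 
---------+----------
Monitor  | Furniture
Keyboard | Furniture
Lamp     | NULL     
Desk     | Supplies 
Camera   | Apparel  
Printer  | Furniture
Laptop   | Supplies 
Router   | NULL     


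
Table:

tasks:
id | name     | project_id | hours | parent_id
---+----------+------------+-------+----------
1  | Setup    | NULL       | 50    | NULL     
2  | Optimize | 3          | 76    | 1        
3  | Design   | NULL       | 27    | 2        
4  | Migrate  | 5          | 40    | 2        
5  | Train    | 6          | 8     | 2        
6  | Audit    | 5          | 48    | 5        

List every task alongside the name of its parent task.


This is a self-join: tasks is joined to a second copy of itself, matching each row's parent_id to another row's id. Use LEFT JOIN so rows with parent_id=NULL are kept.
  - task 1 (Setup): parent_id=NULL -> NULL
  - task 2 (Optimize): parent_id=1 -> Setup
  - task 3 (Design): parent_id=2 -> Optimize
  - task 4 (Migrate): parent_id=2 -> Optimize
  - task 5 (Train): parent_id=2 -> Optimize
  - task 6 (Audit): parent_id=5 -> Train

SQL:
SELECT a.name AS item, b.name AS parent
FROM tasks a
LEFT JOIN tasks b ON a.parent_id = b.id

Result:
item     | parent  
---------+---------
Setup    | NULL    
Optimize | Setup   
Design   | Optimize
Migrate  | Optimize
Train    | Optimize
Audit    | Train   


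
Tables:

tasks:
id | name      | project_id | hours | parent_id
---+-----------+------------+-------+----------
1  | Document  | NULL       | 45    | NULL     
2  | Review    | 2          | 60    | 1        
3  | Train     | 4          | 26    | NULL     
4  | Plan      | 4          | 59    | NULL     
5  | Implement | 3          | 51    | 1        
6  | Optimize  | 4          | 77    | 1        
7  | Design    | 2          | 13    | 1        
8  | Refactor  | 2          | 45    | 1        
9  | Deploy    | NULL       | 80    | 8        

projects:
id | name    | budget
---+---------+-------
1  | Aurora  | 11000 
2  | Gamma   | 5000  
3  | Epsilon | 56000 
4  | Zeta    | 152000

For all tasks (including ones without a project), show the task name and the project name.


LEFT JOIN keeps every row from tasks (the left table); where project_id has no match in projects, the project columns become NULL. Walk through each task:
  - task 1 (Document): project_id=NULL, no match -> kept with NULL
  - task 2 (Review): project_id=2 -> matches Gamma
  - task 3 (Train): project_id=4 -> matches Zeta
  - task 4 (Plan): project_id=4 -> matches Zeta
  - task 5 (Implement): project_id=3 -> matches Epsilon
  - task 6 (Optimize): project_id=4 -> matches Zeta
  - task 7 (Design): project_id=2 -> matches Gamma
  - task 8 (Refactor): project_id=2 -> matches Gamma
  - task 9 (Deploy): project_id=NULL, no match -> kept with NULL
All 9 rows appear; 2 have NULL project.

SQL:
SELECT a.name, b.name AS project
FROM tasks a
LEFT JOIN projects b ON a.project_id = b.id

Result:
name      | project
----------+--------
Document  | NULL   
Review    | Gamma  
Train     | Zeta   
Plan      | Zeta   
Implement | Epsilon
Optimize  | Zeta   
Design    | Gamma  
Refactor  | Gamma  
Deploy    | NULL   


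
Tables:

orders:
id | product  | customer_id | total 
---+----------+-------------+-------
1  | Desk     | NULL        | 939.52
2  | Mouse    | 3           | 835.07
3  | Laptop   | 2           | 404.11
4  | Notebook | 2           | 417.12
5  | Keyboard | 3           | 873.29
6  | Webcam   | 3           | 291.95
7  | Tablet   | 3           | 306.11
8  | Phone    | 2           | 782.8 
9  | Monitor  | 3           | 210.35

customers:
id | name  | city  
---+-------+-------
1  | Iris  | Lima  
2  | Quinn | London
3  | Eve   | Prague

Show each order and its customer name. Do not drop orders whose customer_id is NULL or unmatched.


LEFT JOIN keeps every row from orders (the left table); where customer_id has no match in customers, the customer columns become NULL. Walk through each order:
  - order 1 (Desk): customer_id=NULL, no match -> kept with NULL
  - order 2 (Mouse): customer_id=3 -> matches Eve
  - order 3 (Laptop): customer_id=2 -> matches Quinn
  - order 4 (Notebook): customer_id=2 -> matches Quinn
  - order 5 (Keyboard): customer_id=3 -> matches Eve
  - order 6 (Webcam): customer_id=3 -> matches Eve
  - order 7 (Tablet): customer_id=3 -> matches Eve
  - order 8 (Phone): customer_id=2 -> matches Quinn
  - order 9 (Monitor): customer_id=3 -> matches Eve
All 9 rows appear; 1 has NULL customer.

SQL:
SELECT a.product, b.name AS customer
FROM orders a
LEFT JOIN customers b ON a.customer_id = b.id

Result:
product  | customer
---------+---------
Desk     | NULL    
Mouse    | Eve     
Laptop   | Quinn   
Notebook | Quinn   
Keyboard | Eve     
Webcam   | Eve     
Tablet   | Eve     
Phone    | Quinn   
Monitor  | Eve     


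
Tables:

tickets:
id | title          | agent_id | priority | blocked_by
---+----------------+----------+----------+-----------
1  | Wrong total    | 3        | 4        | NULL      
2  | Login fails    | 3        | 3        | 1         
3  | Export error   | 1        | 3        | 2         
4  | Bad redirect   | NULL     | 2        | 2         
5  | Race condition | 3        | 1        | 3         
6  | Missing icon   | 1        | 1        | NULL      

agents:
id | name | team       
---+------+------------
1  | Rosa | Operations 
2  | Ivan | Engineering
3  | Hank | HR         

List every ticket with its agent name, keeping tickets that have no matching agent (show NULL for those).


LEFT JOIN keeps every row from tickets (the left table); where agent_id has no match in agents, the agent columns become NULL. Walk through each ticket:
  - ticket 1 (Wrong total): agent_id=3 -> matches Hank
  - ticket 2 (Login fails): agent_id=3 -> matches Hank
  - ticket 3 (Export error): agent_id=1 -> matches Rosa
  - ticket 4 (Bad redirect): agent_id=NULL, no match -> kept with NULL
  - ticket 5 (Race condition): agent_id=3 -> matches Hank
  - ticket 6 (Missing icon): agent_id=1 -> matches Rosa
All 6 rows appear; 1 has NULL agent.

SQL:
SELECT a.title, b.name AS agent
FROM tickets a
LEFT JOIN agents b ON a.agent_id = b.id

Result:
title          | agent
---------------+------
Wrong total    | Hank 
Login fails    | Hank 
Export error   | Rosa 
Bad redirect   | NULL 
Race condition | Hank 
Missing icon   | Rosa 


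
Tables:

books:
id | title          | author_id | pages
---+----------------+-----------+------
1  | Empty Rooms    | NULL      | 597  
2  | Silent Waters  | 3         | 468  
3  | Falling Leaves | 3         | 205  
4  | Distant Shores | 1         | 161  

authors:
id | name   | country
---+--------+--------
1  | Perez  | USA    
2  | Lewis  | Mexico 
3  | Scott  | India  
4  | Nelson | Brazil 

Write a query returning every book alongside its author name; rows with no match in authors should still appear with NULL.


LEFT JOIN keeps every row from books (the left table); where author_id has no match in authors, the author columns become NULL. Walk through each book:
  - book 1 (Empty Rooms): author_id=NULL, no match -> kept with NULL
  - book 2 (Silent Waters): author_id=3 -> matches Scott
  - book 3 (Falling Leaves): author_id=3 -> matches Scott
  - book 4 (Distant Shores): author_id=1 -> matches Perez
All 4 rows appear; 1 has NULL author.

SQL:
SELECT a.title, b.name AS author
FROM books a
LEFT JOIN authors b ON a.author_id = b.id

Result:
title          | author
---------------+-------
Empty Rooms    | NULL  
Silent Waters  | Scott 
Falling Leaves | Scott 
Distant Shores | Perez 


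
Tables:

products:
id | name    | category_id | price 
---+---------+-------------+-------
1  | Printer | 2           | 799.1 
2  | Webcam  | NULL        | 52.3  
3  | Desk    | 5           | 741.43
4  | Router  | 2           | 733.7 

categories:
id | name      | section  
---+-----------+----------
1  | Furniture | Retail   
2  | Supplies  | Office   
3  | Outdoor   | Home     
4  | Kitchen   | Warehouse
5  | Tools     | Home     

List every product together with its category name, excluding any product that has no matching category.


INNER JOIN keeps only products rows whose category_id matches an id in categories. Walk through each product:
  - product 1 (Printer): category_id=2 -> matches Supplies
  - product 2 (Webcam): category_id=NULL, no match -> dropped
  - product 3 (Desk): category_id=5 -> matches Tools
  - product 4 (Router): category_id=2 -> matches Supplies
So 1 of 4 rows is dropped.

SQL:
SELECT a.name, b.name AS category
FROM products a
INNER JOIN categories b ON a.category_id = b.id

Result:
name    | category
--------+---------
Printer | Supplies
Desk    | Tools   
Router  | Supplies


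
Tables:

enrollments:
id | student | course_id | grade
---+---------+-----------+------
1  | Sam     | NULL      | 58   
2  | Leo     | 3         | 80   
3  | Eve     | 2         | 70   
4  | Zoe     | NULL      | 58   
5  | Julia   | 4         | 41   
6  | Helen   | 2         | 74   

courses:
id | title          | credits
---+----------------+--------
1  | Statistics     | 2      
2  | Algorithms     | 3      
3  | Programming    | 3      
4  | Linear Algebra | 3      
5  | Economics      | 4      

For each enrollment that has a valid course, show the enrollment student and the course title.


INNER JOIN keeps only enrollments rows whose course_id matches an id in courses. Walk through each enrollment:
  - enrollment 1 (Sam): course_id=NULL, no match -> dropped
  - enrollment 2 (Leo): course_id=3 -> matches Programming
  - enrollment 3 (Eve): course_id=2 -> matches Algorithms
  - enrollment 4 (Zoe): course_id=NULL, no match -> dropped
  - enrollment 5 (Julia): course_id=4 -> matches Linear Algebra
  - enrollment 6 (Helen): course_id=2 -> matches Algorithms
So 2 of 6 rows are dropped.

SQL:
SELECT a.student, b.title AS course
FROM enrollments a
INNER JOIN courses b ON a.course_id = b.id

Result:
student | course        
--------+---------------
Leo     | Programming   
Eve     | Algorithms    
Julia   | Linear Algebra
Helen   | Algorithms    


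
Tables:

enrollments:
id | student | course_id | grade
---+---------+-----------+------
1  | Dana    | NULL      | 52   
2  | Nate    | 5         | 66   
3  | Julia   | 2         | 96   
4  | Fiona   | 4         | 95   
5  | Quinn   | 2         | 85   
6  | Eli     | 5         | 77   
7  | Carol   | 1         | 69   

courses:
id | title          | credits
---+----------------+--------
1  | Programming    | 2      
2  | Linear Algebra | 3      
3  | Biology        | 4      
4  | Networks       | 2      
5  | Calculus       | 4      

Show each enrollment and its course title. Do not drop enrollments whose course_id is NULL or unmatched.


LEFT JOIN keeps every row from enrollments (the left table); where course_id has no match in courses, the course columns become NULL. Walk through each enrollment:
  - enrollment 1 (Dana): course_id=NULL, no match -> kept with NULL
  - enrollment 2 (Nate): course_id=5 -> matches Calculus
  - enrollment 3 (Julia): course_id=2 -> matches Linear Algebra
  - enrollment 4 (Fiona): course_id=4 -> matches Networks
  - enrollment 5 (Quinn): course_id=2 -> matches Linear Algebra
  - enrollment 6 (Eli): course_id=5 -> matches Calculus
  - enrollment 7 (Carol): course_id=1 -> matches Programming
All 7 rows appear; 1 has NULL course.

SQL:
SELECT a.student, b.title AS course
FROM enrollments a
LEFT JOIN courses b ON a.course_id = b.id

Result:
student | course        
--------+---------------
Dana    | NULL          
Nate    | Calculus      
Julia   | Linear Algebra
Fiona   | Networks      
Quinn   | Linear Algebra
Eli     | Calculus      
Carol   | Programming   


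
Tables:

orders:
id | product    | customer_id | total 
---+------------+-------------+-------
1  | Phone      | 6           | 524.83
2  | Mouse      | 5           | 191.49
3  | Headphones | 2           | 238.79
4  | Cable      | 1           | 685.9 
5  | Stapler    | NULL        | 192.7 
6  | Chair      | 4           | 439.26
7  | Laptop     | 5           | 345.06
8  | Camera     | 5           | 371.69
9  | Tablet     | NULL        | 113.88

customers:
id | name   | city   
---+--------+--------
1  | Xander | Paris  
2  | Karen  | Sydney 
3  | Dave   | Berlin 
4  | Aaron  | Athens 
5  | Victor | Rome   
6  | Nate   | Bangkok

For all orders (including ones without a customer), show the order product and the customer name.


LEFT JOIN keeps every row from orders (the left table); where customer_id has no match in customers, the customer columns become NULL. Walk through each order:
  - order 1 (Phone): customer_id=6 -> matches Nate
  - order 2 (Mouse): customer_id=5 -> matches Victor
  - order 3 (Headphones): customer_id=2 -> matches Karen
  - order 4 (Cable): customer_id=1 -> matches Xander
  - order 5 (Stapler): customer_id=NULL, no match -> kept with NULL
  - order 6 (Chair): customer_id=4 -> matches Aaron
  - order 7 (Laptop): customer_id=5 -> matches Victor
  - order 8 (Camera): customer_id=5 -> matches Victor
  - order 9 (Tablet): customer_id=NULL, no match -> kept with NULL
All 9 rows appear; 2 have NULL customer.

SQL:
SELECT a.product, b.name AS customer
FROM orders a
LEFT JOIN customers b ON a.customer_id = b.id

Result:
product    | customer
-----------+---------
Phone      | Nate    
Mouse      | Victor  
Headphones | Karen   
Cable      | Xander  
Stapler    | NULL    
Chair      | Aaron   
Laptop     | Victor  
Camera     | Victor  
Tablet     | NULL    


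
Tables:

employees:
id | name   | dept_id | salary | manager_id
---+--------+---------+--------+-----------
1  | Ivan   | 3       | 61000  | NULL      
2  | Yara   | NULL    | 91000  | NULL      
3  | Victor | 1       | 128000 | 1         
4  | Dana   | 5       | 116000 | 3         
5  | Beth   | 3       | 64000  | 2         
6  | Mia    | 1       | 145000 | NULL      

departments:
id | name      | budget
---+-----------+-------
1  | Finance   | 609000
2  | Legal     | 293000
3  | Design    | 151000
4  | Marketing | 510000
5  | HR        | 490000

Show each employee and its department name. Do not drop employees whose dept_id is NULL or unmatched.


LEFT JOIN keeps every row from employees (the left table); where dept_id has no match in departments, the department columns become NULL. Walk through each employee:
  - employee 1 (Ivan): dept_id=3 -> matches Design
  - employee 2 (Yara): dept_id=NULL, no match -> kept with NULL
  - employee 3 (Victor): dept_id=1 -> matches Finance
  - employee 4 (Dana): dept_id=5 -> matches HR
  - employee 5 (Beth): dept_id=3 -> matches Design
  - employee 6 (Mia): dept_id=1 -> matches Finance
All 6 rows appear; 1 has NULL department.

SQL:
SELECT a.name, b.name AS department
FROM employees a
LEFT JOIN departments b ON a.dept_id = b.id

Result:
name   | department
-------+-----------
Ivan   | Design    
Yara   | NULL      
Victor | Finance   
Dana   | HR        
Beth   | Design    
Mia    | Finance   


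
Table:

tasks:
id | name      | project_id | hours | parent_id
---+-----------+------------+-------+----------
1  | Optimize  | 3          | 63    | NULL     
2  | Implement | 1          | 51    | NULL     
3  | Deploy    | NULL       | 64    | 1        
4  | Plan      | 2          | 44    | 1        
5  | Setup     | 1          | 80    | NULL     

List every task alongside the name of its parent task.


This is a self-join: tasks is joined to a second copy of itself, matching each row's parent_id to another row's id. Use LEFT JOIN so rows with parent_id=NULL are kept.
  - task 1 (Optimize): parent_id=NULL -> NULL
  - task 2 (Implement): parent_id=NULL -> NULL
  - task 3 (Deploy): parent_id=1 -> Optimize
  - task 4 (Plan): parent_id=1 -> Optimize
  - task 5 (Setup): parent_id=NULL -> NULL

SQL:
SELECT a.name AS item, b.name AS parent
FROM tasks a
LEFT JOIN tasks b ON a.parent_id = b.id

Result:
item      | parent  
----------+---------
Optimize  | NULL    
Implement | NULL    
Deploy    | Optimize
Plan      | Optimize
Setup     | NULL    


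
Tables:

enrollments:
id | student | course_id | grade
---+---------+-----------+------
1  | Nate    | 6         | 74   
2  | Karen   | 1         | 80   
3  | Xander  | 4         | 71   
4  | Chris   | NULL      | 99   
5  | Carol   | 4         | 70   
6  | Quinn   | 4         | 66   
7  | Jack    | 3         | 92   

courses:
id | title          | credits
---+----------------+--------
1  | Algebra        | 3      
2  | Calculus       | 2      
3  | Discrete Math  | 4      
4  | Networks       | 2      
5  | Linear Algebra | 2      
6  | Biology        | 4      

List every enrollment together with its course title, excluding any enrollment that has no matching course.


INNER JOIN keeps only enrollments rows whose course_id matches an id in courses. Walk through each enrollment:
  - enrollment 1 (Nate): course_id=6 -> matches Biology
  - enrollment 2 (Karen): course_id=1 -> matches Algebra
  - enrollment 3 (Xander): course_id=4 -> matches Networks
  - enrollment 4 (Chris): course_id=NULL, no match -> dropped
  - enrollment 5 (Carol): course_id=4 -> matches Networks
  - enrollment 6 (Quinn): course_id=4 -> matches Networks
  - enrollment 7 (Jack): course_id=3 -> matches Discrete Math
So 1 of 7 rows is dropped.

SQL:
SELECT a.student, b.title AS course
FROM enrollments a
INNER JOIN courses b ON a.course_id = b.id

Result:
student | course       
--------+--------------
Nate    | Biology      
Karen   | Algebra      
Xander  | Networks     
Carol   | Networks     
Quinn   | Networks     
Jack    | Discrete Math


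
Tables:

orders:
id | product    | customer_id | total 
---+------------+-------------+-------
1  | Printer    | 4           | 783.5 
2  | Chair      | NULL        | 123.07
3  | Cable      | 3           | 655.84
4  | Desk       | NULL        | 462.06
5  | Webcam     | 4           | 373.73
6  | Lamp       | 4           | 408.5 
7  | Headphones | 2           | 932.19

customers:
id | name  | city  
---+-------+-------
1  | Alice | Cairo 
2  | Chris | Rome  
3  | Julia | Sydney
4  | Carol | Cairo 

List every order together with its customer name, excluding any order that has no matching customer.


INNER JOIN keeps only orders rows whose customer_id matches an id in customers. Walk through each order:
  - order 1 (Printer): customer_id=4 -> matches Carol
  - order 2 (Chair): customer_id=NULL, no match -> dropped
  - order 3 (Cable): customer_id=3 -> matches Julia
  - order 4 (Desk): customer_id=NULL, no match -> dropped
  - order 5 (Webcam): customer_id=4 -> matches Carol
  - order 6 (Lamp): customer_id=4 -> matches Carol
  - order 7 (Headphones): customer_id=2 -> matches Chris
So 2 of 7 rows are dropped.

SQL:
SELECT a.product, b.name AS customer
FROM orders a
INNER JOIN customers b ON a.customer_id = b.id

Result:
product    | customer
-----------+---------
Printer    | Carol   
Cable      | Julia   
Webcam     | Carol   
Lamp       | Carol   
Headphones | Chris   


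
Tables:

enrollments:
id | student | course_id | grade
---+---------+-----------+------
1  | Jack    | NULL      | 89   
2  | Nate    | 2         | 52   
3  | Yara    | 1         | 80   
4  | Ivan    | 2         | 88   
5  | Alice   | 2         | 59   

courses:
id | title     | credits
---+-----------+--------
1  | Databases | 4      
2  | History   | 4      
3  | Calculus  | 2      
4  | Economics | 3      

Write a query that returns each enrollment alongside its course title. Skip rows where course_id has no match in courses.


INNER JOIN keeps only enrollments rows whose course_id matches an id in courses. Walk through each enrollment:
  - enrollment 1 (Jack): course_id=NULL, no match -> dropped
  - enrollment 2 (Nate): course_id=2 -> matches History
  - enrollment 3 (Yara): course_id=1 -> matches Databases
  - enrollment 4 (Ivan): course_id=2 -> matches History
  - enrollment 5 (Alice): course_id=2 -> matches History
So 1 of 5 rows is dropped.

SQL:
SELECT a.student, b.title AS course
FROM enrollments a
INNER JOIN courses b ON a.course_id = b.id

Result:
student | course   
--------+----------
Nate    | History  
Yara    | Databases
Ivan    | History  
Alice   | History  


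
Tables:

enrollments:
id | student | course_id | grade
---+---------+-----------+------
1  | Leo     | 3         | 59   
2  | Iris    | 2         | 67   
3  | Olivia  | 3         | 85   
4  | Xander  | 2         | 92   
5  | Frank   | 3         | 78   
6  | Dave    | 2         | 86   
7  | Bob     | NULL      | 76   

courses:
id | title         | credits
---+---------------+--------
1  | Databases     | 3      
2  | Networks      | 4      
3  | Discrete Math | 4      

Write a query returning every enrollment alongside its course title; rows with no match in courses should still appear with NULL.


LEFT JOIN keeps every row from enrollments (the left table); where course_id has no match in courses, the course columns become NULL. Walk through each enrollment:
  - enrollment 1 (Leo): course_id=3 -> matches Discrete Math
  - enrollment 2 (Iris): course_id=2 -> matches Networks
  - enrollment 3 (Olivia): course_id=3 -> matches Discrete Math
  - enrollment 4 (Xander): course_id=2 -> matches Networks
  - enrollment 5 (Frank): course_id=3 -> matches Discrete Math
  - enrollment 6 (Dave): course_id=2 -> matches Networks
  - enrollment 7 (Bob): course_id=NULL, no match -> kept with NULL
All 7 rows appear; 1 has NULL course.

SQL:
SELECT a.student, b.title AS course
FROM enrollments a
LEFT JOIN courses b ON a.course_id = b.id

Result:
student | course       
--------+--------------
Leo     | Discrete Math
Iris    | Networks     
Olivia  | Discrete Math
Xander  | Networks     
Frank   | Discrete Math
Dave    | Networks     
Bob     | NULL         
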